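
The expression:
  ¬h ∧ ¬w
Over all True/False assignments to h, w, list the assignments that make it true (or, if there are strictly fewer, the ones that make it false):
is true only for:
  h=False, w=False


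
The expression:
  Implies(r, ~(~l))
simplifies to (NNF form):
l | ~r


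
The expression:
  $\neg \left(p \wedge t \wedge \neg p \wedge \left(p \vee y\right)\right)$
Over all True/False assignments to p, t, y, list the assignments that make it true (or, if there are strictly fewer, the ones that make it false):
is always true.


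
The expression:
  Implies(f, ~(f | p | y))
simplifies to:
~f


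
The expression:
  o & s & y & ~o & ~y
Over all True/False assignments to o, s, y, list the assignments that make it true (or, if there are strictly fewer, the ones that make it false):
is never true.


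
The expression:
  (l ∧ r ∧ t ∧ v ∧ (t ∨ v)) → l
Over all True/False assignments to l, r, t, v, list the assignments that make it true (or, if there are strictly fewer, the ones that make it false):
is always true.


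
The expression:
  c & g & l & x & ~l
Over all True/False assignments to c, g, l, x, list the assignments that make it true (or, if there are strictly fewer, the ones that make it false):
is never true.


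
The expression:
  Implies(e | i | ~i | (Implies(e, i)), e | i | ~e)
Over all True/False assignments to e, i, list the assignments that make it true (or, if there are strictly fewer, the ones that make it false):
is always true.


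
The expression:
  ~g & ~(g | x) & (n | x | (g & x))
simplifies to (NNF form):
n & ~g & ~x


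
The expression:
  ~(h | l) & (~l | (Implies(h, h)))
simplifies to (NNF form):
~h & ~l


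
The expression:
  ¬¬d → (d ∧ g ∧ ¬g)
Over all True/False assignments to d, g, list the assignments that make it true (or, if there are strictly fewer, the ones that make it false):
is true only for:
  d=False, g=False;
  d=False, g=True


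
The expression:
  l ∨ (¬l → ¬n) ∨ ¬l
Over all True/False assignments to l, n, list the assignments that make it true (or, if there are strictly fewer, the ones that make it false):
is always true.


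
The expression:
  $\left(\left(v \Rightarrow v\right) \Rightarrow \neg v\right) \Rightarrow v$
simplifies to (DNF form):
$v$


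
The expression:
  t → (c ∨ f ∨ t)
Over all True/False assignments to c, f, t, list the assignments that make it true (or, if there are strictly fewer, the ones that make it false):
is always true.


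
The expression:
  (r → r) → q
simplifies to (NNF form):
q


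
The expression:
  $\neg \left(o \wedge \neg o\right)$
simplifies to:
$\text{True}$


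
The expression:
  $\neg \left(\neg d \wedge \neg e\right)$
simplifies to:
$d \vee e$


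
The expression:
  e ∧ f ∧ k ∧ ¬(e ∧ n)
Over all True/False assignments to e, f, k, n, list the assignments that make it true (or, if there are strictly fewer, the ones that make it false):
is true only for:
  e=True, f=True, k=True, n=False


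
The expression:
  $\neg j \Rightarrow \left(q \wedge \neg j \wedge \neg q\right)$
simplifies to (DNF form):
$j$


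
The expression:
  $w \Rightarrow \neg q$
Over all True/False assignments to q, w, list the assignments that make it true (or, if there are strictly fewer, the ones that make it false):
is false only for:
  q=True, w=True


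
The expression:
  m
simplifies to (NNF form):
m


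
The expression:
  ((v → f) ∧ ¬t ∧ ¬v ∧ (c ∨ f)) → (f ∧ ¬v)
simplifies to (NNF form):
f ∨ t ∨ v ∨ ¬c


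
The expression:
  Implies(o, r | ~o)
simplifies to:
r | ~o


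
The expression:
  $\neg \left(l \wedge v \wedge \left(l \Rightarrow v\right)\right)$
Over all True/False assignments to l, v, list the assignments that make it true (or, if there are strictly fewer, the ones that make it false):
is false only for:
  l=True, v=True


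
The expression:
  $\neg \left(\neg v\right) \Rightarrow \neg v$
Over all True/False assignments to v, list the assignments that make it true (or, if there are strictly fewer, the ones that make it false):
is true only for:
  v=False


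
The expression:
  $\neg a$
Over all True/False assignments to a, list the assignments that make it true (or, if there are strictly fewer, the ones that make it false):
is true only for:
  a=False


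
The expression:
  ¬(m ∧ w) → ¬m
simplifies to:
w ∨ ¬m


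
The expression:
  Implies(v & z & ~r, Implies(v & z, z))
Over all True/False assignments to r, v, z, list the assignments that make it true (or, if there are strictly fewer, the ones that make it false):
is always true.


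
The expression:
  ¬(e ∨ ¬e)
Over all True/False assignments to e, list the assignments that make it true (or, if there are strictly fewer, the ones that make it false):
is never true.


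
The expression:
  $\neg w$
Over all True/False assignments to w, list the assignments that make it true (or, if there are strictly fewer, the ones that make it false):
is true only for:
  w=False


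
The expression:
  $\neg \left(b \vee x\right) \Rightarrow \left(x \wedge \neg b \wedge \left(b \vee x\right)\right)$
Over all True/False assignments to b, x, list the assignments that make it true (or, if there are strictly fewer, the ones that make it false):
is false only for:
  b=False, x=False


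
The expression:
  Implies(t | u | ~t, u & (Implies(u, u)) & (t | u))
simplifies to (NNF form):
u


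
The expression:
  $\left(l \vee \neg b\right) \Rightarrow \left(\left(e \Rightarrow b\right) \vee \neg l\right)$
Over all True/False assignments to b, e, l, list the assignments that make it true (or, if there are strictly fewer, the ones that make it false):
is false only for:
  b=False, e=True, l=True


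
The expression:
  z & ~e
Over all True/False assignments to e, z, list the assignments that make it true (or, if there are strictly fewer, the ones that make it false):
is true only for:
  e=False, z=True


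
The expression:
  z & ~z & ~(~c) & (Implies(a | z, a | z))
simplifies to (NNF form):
False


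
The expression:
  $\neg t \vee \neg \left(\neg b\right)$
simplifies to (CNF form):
$b \vee \neg t$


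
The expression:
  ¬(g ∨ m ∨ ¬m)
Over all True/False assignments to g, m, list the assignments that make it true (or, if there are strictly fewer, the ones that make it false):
is never true.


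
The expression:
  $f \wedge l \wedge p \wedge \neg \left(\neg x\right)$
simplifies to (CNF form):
$f \wedge l \wedge p \wedge x$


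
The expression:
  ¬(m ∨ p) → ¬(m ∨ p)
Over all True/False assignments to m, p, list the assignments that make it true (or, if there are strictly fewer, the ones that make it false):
is always true.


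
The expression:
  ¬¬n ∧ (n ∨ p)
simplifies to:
n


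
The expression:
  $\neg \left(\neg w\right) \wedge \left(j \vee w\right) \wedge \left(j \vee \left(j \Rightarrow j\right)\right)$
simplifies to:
$w$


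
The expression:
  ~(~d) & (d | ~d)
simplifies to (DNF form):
d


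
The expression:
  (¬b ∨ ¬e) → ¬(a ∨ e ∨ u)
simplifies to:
(b ∧ e) ∨ (¬a ∧ ¬e ∧ ¬u)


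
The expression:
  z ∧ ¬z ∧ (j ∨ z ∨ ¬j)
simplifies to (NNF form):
False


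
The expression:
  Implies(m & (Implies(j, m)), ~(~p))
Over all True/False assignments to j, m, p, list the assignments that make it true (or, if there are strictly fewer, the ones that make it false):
is false only for:
  j=False, m=True, p=False;
  j=True, m=True, p=False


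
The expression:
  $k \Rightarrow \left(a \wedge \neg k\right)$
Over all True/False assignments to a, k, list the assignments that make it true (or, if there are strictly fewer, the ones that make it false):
is true only for:
  a=False, k=False;
  a=True, k=False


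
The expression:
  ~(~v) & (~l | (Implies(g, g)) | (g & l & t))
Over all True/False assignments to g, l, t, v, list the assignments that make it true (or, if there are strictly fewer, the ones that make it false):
is true only for:
  g=False, l=False, t=False, v=True;
  g=False, l=False, t=True, v=True;
  g=False, l=True, t=False, v=True;
  g=False, l=True, t=True, v=True;
  g=True, l=False, t=False, v=True;
  g=True, l=False, t=True, v=True;
  g=True, l=True, t=False, v=True;
  g=True, l=True, t=True, v=True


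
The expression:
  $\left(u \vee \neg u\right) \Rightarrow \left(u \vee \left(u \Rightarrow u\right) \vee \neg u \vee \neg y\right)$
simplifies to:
$\text{True}$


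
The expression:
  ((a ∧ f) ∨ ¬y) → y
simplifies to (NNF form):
y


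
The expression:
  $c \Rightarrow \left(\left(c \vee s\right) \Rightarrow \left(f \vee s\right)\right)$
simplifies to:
$f \vee s \vee \neg c$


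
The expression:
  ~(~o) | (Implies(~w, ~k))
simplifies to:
o | w | ~k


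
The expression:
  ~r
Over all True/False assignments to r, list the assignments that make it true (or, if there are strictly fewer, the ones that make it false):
is true only for:
  r=False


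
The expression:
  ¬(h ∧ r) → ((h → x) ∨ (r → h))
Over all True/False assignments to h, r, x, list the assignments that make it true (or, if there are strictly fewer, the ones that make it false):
is always true.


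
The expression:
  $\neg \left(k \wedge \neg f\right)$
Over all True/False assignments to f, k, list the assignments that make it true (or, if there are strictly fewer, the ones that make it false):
is false only for:
  f=False, k=True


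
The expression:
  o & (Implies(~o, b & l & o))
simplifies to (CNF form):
o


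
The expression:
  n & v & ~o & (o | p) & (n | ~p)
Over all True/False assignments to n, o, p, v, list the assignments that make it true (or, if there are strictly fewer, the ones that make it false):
is true only for:
  n=True, o=False, p=True, v=True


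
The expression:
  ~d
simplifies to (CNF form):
~d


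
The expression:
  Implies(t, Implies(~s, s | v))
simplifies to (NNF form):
s | v | ~t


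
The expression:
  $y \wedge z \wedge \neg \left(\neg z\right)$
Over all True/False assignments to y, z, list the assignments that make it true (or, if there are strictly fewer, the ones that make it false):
is true only for:
  y=True, z=True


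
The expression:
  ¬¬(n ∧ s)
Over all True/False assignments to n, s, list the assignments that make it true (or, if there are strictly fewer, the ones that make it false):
is true only for:
  n=True, s=True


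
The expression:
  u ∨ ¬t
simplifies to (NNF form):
u ∨ ¬t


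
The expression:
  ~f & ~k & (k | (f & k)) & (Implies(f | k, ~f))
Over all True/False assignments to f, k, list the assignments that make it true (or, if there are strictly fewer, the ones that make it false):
is never true.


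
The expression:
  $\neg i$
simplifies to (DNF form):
$\neg i$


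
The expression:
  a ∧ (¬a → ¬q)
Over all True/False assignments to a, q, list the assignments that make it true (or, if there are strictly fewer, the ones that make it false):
is true only for:
  a=True, q=False;
  a=True, q=True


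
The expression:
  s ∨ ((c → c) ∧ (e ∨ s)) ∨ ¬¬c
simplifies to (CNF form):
c ∨ e ∨ s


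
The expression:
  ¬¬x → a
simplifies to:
a ∨ ¬x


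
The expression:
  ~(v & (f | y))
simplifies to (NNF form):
~v | (~f & ~y)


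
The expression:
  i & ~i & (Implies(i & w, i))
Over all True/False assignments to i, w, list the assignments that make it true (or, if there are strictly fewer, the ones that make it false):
is never true.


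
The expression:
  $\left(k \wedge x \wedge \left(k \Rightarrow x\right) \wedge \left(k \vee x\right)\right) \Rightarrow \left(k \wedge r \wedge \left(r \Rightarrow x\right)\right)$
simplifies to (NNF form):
$r \vee \neg k \vee \neg x$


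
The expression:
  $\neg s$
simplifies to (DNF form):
$\neg s$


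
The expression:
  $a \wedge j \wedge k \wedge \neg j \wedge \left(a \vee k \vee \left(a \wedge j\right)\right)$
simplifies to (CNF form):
$\text{False}$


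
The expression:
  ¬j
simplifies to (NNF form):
¬j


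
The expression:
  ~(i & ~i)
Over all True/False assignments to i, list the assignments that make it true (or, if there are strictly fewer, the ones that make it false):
is always true.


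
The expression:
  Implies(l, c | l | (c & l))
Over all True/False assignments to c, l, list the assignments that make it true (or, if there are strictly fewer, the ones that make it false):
is always true.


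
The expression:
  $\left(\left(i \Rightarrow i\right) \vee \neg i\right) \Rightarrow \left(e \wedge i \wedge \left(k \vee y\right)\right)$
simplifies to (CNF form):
$e \wedge i \wedge \left(k \vee y\right)$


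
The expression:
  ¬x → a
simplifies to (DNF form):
a ∨ x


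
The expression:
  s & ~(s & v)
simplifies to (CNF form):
s & ~v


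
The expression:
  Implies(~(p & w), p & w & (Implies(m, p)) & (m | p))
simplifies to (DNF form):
p & w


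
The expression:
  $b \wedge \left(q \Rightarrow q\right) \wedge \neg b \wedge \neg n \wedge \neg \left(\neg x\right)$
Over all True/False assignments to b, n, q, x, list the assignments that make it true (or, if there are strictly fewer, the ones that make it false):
is never true.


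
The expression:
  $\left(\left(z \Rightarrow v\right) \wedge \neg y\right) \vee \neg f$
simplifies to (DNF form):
$\left(v \wedge \neg y\right) \vee \left(\neg y \wedge \neg z\right) \vee \neg f$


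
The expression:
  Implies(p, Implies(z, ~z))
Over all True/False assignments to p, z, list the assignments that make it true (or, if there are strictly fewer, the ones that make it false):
is false only for:
  p=True, z=True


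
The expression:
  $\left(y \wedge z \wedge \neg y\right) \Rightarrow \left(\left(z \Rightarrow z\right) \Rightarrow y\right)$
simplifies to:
$\text{True}$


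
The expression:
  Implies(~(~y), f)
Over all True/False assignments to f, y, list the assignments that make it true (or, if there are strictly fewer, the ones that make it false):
is false only for:
  f=False, y=True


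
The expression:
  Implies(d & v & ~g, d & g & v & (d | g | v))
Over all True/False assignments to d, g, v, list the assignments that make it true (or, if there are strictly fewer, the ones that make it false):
is false only for:
  d=True, g=False, v=True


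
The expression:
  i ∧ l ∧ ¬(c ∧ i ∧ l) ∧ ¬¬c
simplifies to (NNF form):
False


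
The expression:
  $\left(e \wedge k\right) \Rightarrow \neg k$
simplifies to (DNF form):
$\neg e \vee \neg k$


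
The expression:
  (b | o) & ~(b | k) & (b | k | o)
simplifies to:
o & ~b & ~k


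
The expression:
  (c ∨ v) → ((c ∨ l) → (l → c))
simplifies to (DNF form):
c ∨ ¬l ∨ ¬v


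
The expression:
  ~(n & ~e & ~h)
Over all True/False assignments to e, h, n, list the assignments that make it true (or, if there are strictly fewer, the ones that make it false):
is false only for:
  e=False, h=False, n=True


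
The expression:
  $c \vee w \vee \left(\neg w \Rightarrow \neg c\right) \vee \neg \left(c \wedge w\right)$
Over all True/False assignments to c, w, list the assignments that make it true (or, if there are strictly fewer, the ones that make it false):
is always true.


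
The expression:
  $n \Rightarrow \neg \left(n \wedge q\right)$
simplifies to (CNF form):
$\neg n \vee \neg q$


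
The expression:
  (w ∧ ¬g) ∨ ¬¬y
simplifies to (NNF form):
y ∨ (w ∧ ¬g)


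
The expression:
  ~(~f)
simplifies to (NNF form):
f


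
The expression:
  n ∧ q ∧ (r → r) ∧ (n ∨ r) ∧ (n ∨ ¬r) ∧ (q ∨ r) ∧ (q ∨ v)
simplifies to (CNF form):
n ∧ q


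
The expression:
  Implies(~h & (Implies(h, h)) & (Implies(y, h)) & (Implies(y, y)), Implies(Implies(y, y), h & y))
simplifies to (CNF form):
h | y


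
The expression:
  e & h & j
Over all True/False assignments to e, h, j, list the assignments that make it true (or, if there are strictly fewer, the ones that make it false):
is true only for:
  e=True, h=True, j=True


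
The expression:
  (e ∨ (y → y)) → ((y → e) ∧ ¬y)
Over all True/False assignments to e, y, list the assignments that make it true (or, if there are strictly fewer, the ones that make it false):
is true only for:
  e=False, y=False;
  e=True, y=False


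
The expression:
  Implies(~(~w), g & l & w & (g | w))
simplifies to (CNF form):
(g | ~w) & (l | ~w)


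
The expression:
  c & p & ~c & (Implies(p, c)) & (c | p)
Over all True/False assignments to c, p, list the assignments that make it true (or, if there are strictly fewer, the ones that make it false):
is never true.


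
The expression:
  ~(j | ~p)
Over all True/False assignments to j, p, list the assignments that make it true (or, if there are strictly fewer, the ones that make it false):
is true only for:
  j=False, p=True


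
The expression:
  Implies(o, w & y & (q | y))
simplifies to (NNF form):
~o | (w & y)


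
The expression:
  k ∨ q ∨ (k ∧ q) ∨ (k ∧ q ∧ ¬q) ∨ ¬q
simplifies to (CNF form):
True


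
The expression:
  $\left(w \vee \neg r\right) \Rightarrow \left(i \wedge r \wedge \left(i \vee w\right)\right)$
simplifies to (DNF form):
$\left(i \wedge r\right) \vee \left(r \wedge \neg w\right)$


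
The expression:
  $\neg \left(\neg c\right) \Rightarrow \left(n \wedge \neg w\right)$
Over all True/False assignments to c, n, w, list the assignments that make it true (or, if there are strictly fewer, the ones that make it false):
is false only for:
  c=True, n=False, w=False;
  c=True, n=False, w=True;
  c=True, n=True, w=True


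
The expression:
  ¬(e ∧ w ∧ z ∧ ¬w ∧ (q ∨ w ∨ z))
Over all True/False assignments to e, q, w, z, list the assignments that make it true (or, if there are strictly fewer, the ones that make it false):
is always true.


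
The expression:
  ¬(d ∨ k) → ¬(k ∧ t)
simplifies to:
True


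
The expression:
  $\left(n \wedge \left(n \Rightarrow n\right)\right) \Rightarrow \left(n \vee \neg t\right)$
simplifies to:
$\text{True}$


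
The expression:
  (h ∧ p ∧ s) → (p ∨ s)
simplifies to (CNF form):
True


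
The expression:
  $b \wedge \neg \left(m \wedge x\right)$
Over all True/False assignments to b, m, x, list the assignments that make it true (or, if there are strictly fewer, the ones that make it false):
is true only for:
  b=True, m=False, x=False;
  b=True, m=False, x=True;
  b=True, m=True, x=False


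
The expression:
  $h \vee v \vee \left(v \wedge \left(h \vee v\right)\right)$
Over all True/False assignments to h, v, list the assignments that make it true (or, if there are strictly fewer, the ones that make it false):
is false only for:
  h=False, v=False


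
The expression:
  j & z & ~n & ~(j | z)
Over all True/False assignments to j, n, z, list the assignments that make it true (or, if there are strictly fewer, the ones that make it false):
is never true.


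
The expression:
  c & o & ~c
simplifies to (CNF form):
False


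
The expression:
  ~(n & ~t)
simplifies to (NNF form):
t | ~n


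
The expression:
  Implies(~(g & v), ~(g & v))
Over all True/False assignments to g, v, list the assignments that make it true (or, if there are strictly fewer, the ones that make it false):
is always true.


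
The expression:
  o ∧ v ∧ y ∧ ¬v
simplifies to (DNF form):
False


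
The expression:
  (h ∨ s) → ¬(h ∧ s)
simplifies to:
¬h ∨ ¬s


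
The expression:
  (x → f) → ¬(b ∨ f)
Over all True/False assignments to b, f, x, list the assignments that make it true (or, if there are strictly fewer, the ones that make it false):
is true only for:
  b=False, f=False, x=False;
  b=False, f=False, x=True;
  b=True, f=False, x=True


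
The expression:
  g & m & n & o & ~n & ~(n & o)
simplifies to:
False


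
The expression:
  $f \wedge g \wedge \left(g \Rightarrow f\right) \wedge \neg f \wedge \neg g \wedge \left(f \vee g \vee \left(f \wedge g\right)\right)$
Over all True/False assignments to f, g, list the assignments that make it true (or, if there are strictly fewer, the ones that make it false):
is never true.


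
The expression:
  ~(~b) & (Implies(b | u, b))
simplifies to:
b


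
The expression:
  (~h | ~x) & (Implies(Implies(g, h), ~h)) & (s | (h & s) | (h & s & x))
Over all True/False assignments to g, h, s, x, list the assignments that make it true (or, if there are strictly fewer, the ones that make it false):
is true only for:
  g=False, h=False, s=True, x=False;
  g=False, h=False, s=True, x=True;
  g=True, h=False, s=True, x=False;
  g=True, h=False, s=True, x=True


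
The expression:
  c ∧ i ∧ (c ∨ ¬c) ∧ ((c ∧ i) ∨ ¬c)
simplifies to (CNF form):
c ∧ i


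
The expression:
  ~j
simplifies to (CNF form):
~j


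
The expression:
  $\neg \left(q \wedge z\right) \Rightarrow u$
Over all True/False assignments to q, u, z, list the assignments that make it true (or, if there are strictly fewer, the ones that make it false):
is false only for:
  q=False, u=False, z=False;
  q=False, u=False, z=True;
  q=True, u=False, z=False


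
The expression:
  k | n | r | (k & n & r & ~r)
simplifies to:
k | n | r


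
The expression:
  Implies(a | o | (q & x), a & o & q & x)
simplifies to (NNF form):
(a | ~o) & (q | ~a) & (x | ~a) & (o | ~q | ~x)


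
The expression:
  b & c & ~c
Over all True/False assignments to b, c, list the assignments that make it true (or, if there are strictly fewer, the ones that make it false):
is never true.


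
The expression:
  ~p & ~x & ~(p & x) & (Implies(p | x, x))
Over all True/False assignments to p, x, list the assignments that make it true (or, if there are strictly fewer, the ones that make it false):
is true only for:
  p=False, x=False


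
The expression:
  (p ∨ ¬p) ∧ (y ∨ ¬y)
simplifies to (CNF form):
True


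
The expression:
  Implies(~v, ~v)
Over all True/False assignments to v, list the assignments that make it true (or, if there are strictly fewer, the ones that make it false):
is always true.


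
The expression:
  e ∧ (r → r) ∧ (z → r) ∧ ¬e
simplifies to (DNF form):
False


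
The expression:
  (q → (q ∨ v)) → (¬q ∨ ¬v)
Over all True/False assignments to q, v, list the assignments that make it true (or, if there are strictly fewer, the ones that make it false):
is false only for:
  q=True, v=True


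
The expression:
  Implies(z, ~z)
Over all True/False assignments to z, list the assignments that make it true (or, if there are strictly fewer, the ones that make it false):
is true only for:
  z=False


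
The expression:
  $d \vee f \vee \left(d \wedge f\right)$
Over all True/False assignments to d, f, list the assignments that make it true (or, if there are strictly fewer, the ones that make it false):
is false only for:
  d=False, f=False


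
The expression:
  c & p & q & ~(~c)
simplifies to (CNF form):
c & p & q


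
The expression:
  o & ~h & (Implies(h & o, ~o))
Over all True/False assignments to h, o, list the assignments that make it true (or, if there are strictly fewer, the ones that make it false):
is true only for:
  h=False, o=True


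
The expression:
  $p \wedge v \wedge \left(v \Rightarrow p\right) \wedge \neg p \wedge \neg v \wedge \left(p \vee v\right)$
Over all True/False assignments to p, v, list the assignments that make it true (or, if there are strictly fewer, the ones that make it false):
is never true.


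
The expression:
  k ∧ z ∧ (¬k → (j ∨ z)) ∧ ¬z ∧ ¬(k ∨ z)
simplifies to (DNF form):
False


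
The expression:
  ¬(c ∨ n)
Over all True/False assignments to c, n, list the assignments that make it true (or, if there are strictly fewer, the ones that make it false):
is true only for:
  c=False, n=False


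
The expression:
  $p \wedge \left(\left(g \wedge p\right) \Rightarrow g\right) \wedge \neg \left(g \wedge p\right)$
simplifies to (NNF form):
$p \wedge \neg g$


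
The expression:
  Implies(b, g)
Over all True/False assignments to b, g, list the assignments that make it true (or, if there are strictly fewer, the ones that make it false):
is false only for:
  b=True, g=False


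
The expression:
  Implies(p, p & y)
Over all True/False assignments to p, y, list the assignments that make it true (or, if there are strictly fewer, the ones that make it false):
is false only for:
  p=True, y=False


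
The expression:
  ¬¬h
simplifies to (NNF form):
h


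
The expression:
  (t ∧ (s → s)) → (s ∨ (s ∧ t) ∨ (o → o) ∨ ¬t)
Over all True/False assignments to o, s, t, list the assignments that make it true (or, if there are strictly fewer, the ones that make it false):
is always true.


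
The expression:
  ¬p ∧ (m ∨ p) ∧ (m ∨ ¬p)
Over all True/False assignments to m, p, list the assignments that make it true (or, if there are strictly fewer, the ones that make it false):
is true only for:
  m=True, p=False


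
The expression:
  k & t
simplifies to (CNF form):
k & t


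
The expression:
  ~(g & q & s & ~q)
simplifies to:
True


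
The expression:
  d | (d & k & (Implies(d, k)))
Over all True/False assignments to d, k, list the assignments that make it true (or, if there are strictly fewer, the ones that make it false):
is true only for:
  d=True, k=False;
  d=True, k=True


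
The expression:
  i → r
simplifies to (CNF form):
r ∨ ¬i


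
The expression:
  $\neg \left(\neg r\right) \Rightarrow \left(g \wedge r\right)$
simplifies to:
$g \vee \neg r$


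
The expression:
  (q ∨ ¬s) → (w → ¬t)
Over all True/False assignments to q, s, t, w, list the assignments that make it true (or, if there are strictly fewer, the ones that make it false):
is false only for:
  q=False, s=False, t=True, w=True;
  q=True, s=False, t=True, w=True;
  q=True, s=True, t=True, w=True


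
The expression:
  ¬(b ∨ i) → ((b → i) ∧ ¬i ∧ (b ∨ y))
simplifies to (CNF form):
b ∨ i ∨ y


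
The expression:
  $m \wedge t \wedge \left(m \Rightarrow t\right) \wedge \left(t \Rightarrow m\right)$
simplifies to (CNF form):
$m \wedge t$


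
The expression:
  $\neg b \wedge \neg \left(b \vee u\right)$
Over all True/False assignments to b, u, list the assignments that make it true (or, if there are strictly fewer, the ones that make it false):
is true only for:
  b=False, u=False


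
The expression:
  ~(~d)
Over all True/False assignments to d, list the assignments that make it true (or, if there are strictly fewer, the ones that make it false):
is true only for:
  d=True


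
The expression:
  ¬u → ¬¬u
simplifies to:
u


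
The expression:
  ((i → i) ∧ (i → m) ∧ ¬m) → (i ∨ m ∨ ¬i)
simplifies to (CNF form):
True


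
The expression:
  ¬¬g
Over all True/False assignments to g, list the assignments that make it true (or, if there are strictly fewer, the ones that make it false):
is true only for:
  g=True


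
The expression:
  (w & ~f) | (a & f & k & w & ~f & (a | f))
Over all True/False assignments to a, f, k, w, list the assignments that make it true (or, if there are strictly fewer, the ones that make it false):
is true only for:
  a=False, f=False, k=False, w=True;
  a=False, f=False, k=True, w=True;
  a=True, f=False, k=False, w=True;
  a=True, f=False, k=True, w=True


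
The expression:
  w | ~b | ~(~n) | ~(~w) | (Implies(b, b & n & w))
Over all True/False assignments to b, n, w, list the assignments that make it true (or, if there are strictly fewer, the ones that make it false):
is false only for:
  b=True, n=False, w=False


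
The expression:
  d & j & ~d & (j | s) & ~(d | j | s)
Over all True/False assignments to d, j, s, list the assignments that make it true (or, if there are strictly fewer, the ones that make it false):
is never true.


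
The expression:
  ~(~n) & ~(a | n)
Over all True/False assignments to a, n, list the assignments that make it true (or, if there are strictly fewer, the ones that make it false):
is never true.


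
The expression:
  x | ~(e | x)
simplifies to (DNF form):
x | ~e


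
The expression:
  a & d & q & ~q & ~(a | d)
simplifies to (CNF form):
False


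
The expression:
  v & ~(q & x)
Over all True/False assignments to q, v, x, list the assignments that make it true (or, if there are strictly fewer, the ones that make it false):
is true only for:
  q=False, v=True, x=False;
  q=False, v=True, x=True;
  q=True, v=True, x=False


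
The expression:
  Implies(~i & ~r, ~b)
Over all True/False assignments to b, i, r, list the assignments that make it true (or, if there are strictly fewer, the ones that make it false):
is false only for:
  b=True, i=False, r=False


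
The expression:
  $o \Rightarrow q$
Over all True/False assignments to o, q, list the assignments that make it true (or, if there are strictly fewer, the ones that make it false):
is false only for:
  o=True, q=False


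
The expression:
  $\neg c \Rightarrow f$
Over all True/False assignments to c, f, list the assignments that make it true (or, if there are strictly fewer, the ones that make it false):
is false only for:
  c=False, f=False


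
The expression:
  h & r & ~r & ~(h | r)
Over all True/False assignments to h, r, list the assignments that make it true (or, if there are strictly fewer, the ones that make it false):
is never true.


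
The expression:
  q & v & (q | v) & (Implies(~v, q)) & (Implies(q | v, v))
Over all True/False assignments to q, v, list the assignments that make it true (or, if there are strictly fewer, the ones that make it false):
is true only for:
  q=True, v=True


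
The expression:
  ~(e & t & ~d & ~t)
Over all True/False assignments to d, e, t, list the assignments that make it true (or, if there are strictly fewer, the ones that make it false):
is always true.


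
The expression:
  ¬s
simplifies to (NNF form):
¬s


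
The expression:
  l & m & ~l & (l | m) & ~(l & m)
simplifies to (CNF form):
False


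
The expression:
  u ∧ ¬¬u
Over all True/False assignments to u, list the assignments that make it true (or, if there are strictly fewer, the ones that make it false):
is true only for:
  u=True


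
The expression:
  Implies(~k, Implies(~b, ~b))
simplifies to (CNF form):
True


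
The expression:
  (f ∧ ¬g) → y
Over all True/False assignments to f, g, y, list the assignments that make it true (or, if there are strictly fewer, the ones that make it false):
is false only for:
  f=True, g=False, y=False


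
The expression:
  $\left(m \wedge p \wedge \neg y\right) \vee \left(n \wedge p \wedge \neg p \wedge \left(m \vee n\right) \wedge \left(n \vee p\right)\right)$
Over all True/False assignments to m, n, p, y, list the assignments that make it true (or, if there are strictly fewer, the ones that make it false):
is true only for:
  m=True, n=False, p=True, y=False;
  m=True, n=True, p=True, y=False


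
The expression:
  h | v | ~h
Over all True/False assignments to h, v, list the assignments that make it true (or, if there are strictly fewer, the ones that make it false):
is always true.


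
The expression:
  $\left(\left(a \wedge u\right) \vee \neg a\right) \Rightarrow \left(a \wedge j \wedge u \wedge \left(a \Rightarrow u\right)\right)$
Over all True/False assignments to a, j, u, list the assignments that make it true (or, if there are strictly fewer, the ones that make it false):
is true only for:
  a=True, j=False, u=False;
  a=True, j=True, u=False;
  a=True, j=True, u=True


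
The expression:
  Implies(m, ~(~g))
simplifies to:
g | ~m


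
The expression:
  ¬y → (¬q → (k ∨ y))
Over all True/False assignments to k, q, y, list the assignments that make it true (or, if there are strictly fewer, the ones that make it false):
is false only for:
  k=False, q=False, y=False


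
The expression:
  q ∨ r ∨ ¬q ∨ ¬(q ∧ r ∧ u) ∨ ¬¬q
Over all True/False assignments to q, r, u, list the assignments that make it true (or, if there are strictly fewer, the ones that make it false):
is always true.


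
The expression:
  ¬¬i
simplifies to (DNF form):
i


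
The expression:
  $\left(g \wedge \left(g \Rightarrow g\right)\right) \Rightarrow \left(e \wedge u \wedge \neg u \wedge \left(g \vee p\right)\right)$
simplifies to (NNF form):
$\neg g$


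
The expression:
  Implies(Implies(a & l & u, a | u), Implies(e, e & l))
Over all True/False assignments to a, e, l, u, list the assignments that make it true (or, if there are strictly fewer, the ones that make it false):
is false only for:
  a=False, e=True, l=False, u=False;
  a=False, e=True, l=False, u=True;
  a=True, e=True, l=False, u=False;
  a=True, e=True, l=False, u=True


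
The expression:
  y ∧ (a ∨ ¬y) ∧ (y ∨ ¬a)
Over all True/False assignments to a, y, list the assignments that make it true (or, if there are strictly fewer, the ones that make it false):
is true only for:
  a=True, y=True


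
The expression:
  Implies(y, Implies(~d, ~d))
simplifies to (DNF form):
True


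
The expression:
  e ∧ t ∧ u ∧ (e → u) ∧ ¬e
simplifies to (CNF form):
False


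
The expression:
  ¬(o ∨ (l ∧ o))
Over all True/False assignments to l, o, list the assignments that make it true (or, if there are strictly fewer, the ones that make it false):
is true only for:
  l=False, o=False;
  l=True, o=False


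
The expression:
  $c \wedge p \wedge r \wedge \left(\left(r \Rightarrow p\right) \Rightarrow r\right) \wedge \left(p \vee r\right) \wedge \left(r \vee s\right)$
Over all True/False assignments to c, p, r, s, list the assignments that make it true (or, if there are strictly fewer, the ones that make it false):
is true only for:
  c=True, p=True, r=True, s=False;
  c=True, p=True, r=True, s=True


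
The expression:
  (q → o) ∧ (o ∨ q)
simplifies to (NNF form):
o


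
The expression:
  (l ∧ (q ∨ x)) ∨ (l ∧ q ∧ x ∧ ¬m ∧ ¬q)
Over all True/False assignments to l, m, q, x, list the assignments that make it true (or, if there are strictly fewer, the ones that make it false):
is true only for:
  l=True, m=False, q=False, x=True;
  l=True, m=False, q=True, x=False;
  l=True, m=False, q=True, x=True;
  l=True, m=True, q=False, x=True;
  l=True, m=True, q=True, x=False;
  l=True, m=True, q=True, x=True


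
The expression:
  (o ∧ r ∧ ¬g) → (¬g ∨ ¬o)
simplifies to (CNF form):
True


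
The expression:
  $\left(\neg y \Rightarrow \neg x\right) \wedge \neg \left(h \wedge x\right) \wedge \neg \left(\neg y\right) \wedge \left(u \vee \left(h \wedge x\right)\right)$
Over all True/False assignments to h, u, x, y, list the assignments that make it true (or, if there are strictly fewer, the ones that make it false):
is true only for:
  h=False, u=True, x=False, y=True;
  h=False, u=True, x=True, y=True;
  h=True, u=True, x=False, y=True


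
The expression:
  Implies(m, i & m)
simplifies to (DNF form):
i | ~m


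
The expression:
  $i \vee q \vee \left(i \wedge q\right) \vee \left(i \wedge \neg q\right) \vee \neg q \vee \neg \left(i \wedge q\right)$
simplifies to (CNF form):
$\text{True}$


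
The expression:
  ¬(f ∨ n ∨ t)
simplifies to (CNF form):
¬f ∧ ¬n ∧ ¬t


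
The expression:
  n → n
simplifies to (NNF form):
True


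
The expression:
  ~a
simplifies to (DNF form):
~a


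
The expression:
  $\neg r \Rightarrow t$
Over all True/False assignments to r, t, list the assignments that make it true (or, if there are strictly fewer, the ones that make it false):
is false only for:
  r=False, t=False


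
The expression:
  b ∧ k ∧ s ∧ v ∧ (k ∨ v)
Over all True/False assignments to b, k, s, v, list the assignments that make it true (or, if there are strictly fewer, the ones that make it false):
is true only for:
  b=True, k=True, s=True, v=True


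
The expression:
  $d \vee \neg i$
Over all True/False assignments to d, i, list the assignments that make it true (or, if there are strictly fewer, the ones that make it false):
is false only for:
  d=False, i=True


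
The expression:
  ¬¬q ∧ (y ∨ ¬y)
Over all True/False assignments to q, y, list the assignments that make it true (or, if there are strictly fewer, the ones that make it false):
is true only for:
  q=True, y=False;
  q=True, y=True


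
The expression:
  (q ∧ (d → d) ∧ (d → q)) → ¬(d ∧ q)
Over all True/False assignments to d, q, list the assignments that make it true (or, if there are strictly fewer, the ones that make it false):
is false only for:
  d=True, q=True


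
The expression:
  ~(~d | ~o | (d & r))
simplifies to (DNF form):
d & o & ~r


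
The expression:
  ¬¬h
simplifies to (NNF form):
h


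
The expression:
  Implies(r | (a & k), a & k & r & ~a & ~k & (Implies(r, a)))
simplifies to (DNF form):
(~a & ~r) | (~k & ~r)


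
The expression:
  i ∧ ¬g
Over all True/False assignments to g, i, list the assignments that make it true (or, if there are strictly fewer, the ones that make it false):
is true only for:
  g=False, i=True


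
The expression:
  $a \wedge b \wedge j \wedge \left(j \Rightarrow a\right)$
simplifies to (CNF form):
$a \wedge b \wedge j$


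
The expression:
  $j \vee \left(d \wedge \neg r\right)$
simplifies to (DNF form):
$j \vee \left(d \wedge \neg r\right)$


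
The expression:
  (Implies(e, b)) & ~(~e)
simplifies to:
b & e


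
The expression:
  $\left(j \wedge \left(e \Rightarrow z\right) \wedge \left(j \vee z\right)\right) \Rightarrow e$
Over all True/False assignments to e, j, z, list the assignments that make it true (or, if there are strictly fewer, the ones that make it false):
is false only for:
  e=False, j=True, z=False;
  e=False, j=True, z=True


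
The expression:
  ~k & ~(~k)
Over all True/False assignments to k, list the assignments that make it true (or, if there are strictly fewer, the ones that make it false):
is never true.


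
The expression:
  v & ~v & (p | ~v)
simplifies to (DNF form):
False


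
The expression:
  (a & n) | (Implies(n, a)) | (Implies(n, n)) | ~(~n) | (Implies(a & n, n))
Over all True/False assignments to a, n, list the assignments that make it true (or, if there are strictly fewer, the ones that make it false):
is always true.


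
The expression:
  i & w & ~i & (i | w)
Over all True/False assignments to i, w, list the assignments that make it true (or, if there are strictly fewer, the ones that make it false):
is never true.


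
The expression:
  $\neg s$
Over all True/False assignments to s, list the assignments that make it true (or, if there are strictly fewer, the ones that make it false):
is true only for:
  s=False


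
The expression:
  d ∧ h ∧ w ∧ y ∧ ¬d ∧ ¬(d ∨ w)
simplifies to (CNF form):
False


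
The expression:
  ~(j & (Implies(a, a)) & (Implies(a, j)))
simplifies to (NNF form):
~j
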